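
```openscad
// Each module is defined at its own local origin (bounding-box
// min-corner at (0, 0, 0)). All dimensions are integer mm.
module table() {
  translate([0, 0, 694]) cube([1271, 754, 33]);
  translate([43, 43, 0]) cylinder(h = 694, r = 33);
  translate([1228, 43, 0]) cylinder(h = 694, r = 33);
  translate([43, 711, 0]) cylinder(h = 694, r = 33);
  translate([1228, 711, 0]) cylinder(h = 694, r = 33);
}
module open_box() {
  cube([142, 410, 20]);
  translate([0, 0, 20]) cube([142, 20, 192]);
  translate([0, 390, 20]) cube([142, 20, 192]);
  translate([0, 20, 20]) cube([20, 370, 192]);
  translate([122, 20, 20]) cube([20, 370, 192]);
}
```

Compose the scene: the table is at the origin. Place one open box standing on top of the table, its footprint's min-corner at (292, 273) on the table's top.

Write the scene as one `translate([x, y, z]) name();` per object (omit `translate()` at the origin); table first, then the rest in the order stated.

table();
translate([292, 273, 727]) open_box();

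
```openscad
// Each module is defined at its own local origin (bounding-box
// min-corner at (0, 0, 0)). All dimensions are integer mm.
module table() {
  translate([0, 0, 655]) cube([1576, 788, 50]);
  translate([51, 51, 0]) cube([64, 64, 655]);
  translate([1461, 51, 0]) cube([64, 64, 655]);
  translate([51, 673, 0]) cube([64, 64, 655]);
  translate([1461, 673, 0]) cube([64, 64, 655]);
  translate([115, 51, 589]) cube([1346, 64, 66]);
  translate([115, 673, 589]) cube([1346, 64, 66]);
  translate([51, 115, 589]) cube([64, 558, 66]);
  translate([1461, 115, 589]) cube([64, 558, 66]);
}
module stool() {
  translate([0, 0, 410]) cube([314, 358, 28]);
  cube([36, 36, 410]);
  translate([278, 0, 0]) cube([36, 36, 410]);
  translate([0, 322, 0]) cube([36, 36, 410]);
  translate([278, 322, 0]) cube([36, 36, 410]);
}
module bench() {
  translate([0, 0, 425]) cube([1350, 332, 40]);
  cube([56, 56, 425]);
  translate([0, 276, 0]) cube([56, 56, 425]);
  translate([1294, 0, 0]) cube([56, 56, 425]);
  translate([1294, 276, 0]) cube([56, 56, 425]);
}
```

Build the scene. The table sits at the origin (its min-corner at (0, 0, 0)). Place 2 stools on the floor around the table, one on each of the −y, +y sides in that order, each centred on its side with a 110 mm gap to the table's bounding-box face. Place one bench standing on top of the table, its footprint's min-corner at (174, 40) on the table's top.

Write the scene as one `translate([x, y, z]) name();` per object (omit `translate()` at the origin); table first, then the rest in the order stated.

table();
translate([631, -468, 0]) stool();
translate([631, 898, 0]) stool();
translate([174, 40, 705]) bench();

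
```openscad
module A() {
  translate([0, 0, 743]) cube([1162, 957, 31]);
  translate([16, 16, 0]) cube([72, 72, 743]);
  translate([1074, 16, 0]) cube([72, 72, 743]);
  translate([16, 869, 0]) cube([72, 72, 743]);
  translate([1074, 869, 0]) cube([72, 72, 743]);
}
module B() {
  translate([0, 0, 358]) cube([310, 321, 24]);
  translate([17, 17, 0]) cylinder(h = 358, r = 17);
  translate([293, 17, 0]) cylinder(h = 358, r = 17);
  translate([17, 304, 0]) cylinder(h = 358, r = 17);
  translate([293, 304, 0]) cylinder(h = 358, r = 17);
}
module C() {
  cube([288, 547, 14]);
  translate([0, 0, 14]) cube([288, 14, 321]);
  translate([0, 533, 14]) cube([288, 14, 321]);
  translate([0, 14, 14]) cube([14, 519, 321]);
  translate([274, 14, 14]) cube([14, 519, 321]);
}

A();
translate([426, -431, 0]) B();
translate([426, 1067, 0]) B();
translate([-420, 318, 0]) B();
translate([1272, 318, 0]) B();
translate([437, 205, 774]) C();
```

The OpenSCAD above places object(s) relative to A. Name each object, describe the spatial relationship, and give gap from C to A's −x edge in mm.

A is a table. B is a stool. C is an open box. Four stools sit around the table at the −y, +y, −x, +x sides. The open box is on top of the table, centred. The gap from the open box to the table's −x edge is 437 mm.

The open box's min-x is at 437; the table's min-x is 0; gap = 437 mm.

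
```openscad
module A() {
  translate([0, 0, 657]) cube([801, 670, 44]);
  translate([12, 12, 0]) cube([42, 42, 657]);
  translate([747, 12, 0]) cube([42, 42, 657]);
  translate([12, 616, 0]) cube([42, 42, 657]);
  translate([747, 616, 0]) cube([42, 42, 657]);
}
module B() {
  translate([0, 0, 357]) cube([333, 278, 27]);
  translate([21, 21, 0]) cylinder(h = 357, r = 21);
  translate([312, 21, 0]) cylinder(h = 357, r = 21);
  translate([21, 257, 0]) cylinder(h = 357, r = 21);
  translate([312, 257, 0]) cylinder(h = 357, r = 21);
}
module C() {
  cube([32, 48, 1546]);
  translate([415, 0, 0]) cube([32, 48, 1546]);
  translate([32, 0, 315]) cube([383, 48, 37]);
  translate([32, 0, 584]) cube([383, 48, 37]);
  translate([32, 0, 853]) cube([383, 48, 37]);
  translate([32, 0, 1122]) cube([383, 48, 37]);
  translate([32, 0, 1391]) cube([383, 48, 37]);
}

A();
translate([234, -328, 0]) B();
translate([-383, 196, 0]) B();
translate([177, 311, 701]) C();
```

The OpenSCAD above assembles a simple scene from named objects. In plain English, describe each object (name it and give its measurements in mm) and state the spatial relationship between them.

A is a table with a 801×670 mm rectangular top, 44 mm thick, top surface at z = 701 mm, supported by four 42×42 mm square legs, each inset 12 mm from the nearest pair of top edges, running from the floor.

B is a simple wooden stool: a rectangular seat 333 mm (x) by 278 mm (y), 27 mm thick, top face at z = 384 mm, on four round legs, each 42 mm in diameter. The legs rest on z = 0, each leg's axis is inset half a diameter from the nearest pair of seat edges (so the leg's bounding box is flush with the corner).

C is a wooden ladder with two side rails of 32×48 mm section and 1546 mm height, set 447 mm apart overall. Between them run 5 rectangular rungs (48 mm deep, 37 mm thick), front faces flush with the rails' −y face. The bottom of the first rung is 315 mm above the floor and each subsequent rung is 269 mm higher than the one below.

Two stools sit around the table at the −y, −x sides. The ladder is on top of the table, centred.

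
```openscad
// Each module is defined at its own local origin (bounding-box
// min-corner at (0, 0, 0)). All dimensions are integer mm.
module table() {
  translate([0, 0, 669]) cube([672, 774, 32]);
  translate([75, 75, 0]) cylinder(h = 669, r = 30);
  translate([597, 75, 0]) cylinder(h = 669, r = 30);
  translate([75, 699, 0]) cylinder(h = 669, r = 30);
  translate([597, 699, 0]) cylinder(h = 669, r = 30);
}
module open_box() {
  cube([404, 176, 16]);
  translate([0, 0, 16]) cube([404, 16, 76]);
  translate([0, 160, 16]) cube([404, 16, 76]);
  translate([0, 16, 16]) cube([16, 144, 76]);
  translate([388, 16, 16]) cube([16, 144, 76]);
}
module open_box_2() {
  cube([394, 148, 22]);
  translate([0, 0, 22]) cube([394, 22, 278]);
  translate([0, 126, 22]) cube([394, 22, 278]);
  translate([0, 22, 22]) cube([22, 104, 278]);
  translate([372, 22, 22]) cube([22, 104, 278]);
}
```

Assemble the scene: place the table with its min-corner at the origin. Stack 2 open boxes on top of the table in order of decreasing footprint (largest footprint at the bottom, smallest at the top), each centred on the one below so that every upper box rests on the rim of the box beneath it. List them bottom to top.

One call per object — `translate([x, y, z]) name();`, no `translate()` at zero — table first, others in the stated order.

table();
translate([134, 299, 701]) open_box();
translate([139, 313, 793]) open_box_2();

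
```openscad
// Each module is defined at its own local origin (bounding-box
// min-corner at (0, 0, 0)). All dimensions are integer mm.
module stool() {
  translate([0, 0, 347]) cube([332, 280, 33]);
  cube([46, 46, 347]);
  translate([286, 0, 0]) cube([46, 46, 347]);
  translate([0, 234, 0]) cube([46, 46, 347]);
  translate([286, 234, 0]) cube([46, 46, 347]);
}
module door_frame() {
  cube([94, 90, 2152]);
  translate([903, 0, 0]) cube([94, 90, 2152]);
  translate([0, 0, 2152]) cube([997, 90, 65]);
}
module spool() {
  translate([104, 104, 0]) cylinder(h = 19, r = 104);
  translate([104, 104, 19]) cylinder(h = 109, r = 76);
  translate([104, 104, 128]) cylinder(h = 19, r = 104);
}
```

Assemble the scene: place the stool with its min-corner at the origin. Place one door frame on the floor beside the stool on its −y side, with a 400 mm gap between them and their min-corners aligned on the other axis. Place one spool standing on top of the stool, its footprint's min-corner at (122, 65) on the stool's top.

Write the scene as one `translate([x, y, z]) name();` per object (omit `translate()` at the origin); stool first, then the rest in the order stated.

stool();
translate([0, -490, 0]) door_frame();
translate([122, 65, 380]) spool();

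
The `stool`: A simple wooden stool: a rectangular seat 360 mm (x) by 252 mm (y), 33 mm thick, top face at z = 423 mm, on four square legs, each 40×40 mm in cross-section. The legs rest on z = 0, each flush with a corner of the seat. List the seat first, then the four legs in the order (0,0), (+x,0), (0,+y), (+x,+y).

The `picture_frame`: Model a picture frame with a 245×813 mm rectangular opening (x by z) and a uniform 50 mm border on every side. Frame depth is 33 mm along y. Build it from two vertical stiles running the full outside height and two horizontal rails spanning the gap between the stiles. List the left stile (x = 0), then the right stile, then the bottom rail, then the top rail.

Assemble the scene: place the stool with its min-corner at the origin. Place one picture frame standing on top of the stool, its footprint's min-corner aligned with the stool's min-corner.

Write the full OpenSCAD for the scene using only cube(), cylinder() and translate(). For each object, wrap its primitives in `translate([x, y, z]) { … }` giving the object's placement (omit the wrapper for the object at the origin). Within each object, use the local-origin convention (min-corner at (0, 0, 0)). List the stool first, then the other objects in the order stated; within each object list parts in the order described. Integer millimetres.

translate([0, 0, 390]) cube([360, 252, 33]);
cube([40, 40, 390]);
translate([320, 0, 0]) cube([40, 40, 390]);
translate([0, 212, 0]) cube([40, 40, 390]);
translate([320, 212, 0]) cube([40, 40, 390]);
translate([0, 0, 423]) {
  cube([50, 33, 913]);
  translate([295, 0, 0]) cube([50, 33, 913]);
  translate([50, 0, 0]) cube([245, 33, 50]);
  translate([50, 0, 863]) cube([245, 33, 50]);
}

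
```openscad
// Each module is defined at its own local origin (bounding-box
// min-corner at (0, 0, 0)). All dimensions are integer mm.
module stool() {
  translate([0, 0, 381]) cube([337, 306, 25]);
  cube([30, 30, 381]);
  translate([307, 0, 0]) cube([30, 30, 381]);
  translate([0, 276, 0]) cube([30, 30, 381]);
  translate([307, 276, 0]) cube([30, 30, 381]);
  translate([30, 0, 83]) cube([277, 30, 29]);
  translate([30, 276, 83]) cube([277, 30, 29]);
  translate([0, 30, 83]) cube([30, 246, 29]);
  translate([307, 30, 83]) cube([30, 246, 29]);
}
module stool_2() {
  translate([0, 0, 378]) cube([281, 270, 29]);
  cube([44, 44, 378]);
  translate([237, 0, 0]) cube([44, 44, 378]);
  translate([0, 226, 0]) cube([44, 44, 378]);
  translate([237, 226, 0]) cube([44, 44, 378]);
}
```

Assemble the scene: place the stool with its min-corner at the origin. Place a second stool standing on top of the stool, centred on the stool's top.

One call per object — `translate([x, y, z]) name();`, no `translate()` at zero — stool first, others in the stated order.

stool();
translate([28, 18, 406]) stool_2();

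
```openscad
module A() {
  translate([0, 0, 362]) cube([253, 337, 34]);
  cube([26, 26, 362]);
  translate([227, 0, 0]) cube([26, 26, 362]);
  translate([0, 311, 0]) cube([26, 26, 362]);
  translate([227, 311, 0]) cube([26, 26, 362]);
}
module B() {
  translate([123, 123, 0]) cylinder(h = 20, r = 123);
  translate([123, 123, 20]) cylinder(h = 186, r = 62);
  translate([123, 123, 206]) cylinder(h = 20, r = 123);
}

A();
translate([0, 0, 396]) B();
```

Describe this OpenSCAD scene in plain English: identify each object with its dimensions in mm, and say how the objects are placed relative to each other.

A is a four-legged stool. The seat is a 253×337×34 mm slab whose top surface is at z = 396 mm; four square legs, each 26×26 mm in cross-section, run from the floor (z = 0) to the underside of the seat, each flush with a corner of the seat.

B is a spool: two coaxial disc flanges of radius 123 mm and thickness 20 mm, joined by a core cylinder of radius 62 mm and height 186 mm. The lower flange rests on z = 0 and the three cylinders share a vertical axis.

The spool is on top of the stool.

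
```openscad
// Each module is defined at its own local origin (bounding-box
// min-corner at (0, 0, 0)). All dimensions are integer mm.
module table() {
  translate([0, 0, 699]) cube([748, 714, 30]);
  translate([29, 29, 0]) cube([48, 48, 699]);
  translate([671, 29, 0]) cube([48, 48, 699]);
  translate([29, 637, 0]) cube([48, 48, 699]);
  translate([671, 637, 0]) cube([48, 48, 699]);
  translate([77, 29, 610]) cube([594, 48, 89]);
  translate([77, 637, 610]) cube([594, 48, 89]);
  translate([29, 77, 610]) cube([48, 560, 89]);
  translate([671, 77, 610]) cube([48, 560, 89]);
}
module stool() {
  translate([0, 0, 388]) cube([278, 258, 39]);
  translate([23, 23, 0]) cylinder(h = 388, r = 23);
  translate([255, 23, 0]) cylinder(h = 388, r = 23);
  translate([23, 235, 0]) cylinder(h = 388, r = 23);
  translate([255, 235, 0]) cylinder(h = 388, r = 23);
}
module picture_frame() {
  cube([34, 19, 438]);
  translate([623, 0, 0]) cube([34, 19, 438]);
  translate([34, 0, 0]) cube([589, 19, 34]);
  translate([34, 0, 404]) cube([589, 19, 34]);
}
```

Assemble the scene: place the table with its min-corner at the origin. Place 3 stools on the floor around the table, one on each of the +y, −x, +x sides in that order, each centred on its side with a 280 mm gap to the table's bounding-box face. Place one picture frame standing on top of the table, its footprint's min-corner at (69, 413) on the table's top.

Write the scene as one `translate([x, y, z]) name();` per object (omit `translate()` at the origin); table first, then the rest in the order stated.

table();
translate([235, 994, 0]) stool();
translate([-558, 228, 0]) stool();
translate([1028, 228, 0]) stool();
translate([69, 413, 729]) picture_frame();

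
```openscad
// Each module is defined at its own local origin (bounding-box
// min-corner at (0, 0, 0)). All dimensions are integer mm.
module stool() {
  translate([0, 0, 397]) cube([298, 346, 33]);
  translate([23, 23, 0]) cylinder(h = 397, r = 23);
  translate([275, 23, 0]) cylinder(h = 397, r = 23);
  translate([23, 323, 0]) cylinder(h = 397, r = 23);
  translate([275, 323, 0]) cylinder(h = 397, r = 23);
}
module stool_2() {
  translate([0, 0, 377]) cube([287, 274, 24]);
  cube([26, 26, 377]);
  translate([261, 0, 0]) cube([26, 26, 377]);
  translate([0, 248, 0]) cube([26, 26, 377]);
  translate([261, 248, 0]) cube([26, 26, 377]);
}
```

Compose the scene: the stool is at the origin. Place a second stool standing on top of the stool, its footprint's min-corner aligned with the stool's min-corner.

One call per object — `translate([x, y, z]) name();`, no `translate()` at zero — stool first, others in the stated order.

stool();
translate([0, 0, 430]) stool_2();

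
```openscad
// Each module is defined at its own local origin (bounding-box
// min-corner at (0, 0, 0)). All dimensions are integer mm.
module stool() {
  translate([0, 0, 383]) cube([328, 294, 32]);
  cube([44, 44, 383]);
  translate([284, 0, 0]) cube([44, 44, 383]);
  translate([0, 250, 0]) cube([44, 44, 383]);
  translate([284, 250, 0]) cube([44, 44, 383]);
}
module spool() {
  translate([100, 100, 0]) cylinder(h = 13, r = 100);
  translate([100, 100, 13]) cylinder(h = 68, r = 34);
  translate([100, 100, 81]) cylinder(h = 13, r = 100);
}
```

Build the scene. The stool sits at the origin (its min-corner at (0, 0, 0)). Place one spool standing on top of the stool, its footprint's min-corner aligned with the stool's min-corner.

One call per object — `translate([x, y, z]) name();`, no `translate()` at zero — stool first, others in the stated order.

stool();
translate([0, 0, 415]) spool();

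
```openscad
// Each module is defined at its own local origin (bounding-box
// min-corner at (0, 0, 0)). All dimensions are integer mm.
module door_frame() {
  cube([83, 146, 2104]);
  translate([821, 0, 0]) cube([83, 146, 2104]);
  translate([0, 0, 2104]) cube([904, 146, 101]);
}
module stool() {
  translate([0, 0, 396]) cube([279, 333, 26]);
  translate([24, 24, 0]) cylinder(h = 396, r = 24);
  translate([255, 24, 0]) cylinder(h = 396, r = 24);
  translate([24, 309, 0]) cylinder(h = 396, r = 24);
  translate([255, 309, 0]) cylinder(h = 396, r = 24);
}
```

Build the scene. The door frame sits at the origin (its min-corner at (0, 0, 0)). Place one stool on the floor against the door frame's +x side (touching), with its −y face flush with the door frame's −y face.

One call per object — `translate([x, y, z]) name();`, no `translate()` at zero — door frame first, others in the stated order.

door_frame();
translate([904, 0, 0]) stool();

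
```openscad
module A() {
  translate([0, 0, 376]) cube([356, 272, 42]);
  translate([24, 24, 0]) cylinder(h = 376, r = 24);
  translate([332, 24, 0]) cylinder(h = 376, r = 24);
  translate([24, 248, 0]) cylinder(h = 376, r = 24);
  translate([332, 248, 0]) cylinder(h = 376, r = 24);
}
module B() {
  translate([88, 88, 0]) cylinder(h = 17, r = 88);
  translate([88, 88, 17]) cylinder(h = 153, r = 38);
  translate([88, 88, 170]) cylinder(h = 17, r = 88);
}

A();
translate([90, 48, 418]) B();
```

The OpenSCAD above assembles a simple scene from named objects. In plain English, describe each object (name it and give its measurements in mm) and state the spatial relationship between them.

A is a four-legged stool. The seat is 356×272 mm, 42 mm thick, top at z = 418 mm. It stands on four round legs, each 48 mm in diameter, from z = 0 to the seat underside, each leg's axis is inset half a diameter from the nearest pair of seat edges (so the leg's bounding box is flush with the corner).

B is a spool: two coaxial disc flanges of radius 88 mm and thickness 17 mm, joined by a core cylinder of radius 38 mm and height 153 mm. The lower flange rests on z = 0 and the three cylinders share a vertical axis.

The spool is on top of the stool, centred.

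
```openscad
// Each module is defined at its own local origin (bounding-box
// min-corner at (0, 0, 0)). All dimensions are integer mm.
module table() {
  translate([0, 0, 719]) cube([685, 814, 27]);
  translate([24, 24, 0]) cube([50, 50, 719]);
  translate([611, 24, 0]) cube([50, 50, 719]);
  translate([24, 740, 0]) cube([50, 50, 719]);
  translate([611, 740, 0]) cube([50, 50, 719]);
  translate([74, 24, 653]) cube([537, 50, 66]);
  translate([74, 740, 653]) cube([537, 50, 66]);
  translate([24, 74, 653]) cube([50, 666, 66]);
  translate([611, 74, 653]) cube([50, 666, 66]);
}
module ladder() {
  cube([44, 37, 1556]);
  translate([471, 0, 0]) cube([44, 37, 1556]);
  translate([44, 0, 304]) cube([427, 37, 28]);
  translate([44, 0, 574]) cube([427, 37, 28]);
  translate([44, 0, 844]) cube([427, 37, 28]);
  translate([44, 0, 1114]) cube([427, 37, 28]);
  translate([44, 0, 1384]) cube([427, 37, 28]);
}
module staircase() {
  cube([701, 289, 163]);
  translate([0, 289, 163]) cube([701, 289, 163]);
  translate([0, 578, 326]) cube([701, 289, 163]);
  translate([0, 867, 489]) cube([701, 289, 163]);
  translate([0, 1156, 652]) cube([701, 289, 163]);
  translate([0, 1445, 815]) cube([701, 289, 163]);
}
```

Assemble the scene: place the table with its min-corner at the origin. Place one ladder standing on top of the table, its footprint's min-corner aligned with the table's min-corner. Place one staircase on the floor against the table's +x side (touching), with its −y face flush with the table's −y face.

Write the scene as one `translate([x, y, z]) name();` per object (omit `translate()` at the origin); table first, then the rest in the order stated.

table();
translate([0, 0, 746]) ladder();
translate([685, 0, 0]) staircase();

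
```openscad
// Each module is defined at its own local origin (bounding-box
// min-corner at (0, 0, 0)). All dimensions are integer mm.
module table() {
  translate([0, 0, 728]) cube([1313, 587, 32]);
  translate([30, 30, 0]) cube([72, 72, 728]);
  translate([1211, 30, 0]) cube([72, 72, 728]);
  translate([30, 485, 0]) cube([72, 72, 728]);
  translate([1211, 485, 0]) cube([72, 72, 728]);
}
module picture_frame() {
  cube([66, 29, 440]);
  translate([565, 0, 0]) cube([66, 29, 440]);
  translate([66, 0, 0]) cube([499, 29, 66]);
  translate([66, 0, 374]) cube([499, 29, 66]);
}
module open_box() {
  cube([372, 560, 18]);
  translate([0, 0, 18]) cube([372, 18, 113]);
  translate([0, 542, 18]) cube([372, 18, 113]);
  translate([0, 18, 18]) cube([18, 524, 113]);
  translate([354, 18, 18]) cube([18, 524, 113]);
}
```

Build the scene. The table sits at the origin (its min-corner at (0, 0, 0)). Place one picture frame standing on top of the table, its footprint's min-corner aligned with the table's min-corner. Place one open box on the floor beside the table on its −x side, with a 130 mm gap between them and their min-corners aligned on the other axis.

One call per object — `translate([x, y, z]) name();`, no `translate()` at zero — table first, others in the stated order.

table();
translate([0, 0, 760]) picture_frame();
translate([-502, 0, 0]) open_box();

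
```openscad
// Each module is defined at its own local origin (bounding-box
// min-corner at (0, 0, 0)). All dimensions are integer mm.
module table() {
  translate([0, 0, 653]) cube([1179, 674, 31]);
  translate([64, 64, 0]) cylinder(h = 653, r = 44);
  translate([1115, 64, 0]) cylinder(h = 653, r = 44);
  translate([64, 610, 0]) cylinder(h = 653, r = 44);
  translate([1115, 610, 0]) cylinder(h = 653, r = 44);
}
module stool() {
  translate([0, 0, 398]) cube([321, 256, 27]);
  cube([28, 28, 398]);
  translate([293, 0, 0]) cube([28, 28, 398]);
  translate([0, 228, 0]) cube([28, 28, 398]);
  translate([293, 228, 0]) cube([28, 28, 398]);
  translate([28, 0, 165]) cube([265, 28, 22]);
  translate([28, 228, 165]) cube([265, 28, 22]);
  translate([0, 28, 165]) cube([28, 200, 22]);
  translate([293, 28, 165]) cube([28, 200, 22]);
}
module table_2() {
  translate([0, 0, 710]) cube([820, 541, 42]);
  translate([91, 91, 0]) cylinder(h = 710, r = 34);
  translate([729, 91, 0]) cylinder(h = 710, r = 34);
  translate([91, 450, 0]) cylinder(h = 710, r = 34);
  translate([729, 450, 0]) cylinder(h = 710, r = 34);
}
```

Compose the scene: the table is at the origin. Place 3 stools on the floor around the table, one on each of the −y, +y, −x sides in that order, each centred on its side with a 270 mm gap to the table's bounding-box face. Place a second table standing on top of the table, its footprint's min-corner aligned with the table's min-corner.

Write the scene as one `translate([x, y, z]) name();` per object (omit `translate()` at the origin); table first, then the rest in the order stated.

table();
translate([429, -526, 0]) stool();
translate([429, 944, 0]) stool();
translate([-591, 209, 0]) stool();
translate([0, 0, 684]) table_2();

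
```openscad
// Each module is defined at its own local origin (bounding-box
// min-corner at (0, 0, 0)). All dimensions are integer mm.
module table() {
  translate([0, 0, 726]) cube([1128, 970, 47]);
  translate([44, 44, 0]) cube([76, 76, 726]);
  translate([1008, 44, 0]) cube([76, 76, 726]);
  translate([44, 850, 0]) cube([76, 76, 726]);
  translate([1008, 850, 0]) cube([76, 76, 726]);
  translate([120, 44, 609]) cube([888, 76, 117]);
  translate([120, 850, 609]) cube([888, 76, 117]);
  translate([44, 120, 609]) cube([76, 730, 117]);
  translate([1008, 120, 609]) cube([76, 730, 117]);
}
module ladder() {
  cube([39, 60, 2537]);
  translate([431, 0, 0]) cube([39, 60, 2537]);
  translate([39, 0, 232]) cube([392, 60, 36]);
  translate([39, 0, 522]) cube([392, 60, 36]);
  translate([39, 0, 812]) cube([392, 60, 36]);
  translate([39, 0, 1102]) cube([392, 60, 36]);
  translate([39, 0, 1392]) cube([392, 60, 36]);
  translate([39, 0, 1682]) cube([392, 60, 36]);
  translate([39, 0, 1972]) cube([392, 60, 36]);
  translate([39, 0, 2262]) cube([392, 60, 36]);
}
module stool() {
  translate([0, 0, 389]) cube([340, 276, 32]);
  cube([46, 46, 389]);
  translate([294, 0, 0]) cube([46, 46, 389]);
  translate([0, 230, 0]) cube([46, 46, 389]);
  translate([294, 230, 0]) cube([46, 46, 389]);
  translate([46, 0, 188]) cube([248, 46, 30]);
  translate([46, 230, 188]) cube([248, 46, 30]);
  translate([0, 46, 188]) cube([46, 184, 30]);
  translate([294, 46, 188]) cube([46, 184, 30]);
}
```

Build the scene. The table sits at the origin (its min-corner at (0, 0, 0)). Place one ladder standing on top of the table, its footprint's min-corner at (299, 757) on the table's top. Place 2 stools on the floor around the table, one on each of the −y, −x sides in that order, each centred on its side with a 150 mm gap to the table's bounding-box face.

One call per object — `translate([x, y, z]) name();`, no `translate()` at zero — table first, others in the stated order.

table();
translate([299, 757, 773]) ladder();
translate([394, -426, 0]) stool();
translate([-490, 347, 0]) stool();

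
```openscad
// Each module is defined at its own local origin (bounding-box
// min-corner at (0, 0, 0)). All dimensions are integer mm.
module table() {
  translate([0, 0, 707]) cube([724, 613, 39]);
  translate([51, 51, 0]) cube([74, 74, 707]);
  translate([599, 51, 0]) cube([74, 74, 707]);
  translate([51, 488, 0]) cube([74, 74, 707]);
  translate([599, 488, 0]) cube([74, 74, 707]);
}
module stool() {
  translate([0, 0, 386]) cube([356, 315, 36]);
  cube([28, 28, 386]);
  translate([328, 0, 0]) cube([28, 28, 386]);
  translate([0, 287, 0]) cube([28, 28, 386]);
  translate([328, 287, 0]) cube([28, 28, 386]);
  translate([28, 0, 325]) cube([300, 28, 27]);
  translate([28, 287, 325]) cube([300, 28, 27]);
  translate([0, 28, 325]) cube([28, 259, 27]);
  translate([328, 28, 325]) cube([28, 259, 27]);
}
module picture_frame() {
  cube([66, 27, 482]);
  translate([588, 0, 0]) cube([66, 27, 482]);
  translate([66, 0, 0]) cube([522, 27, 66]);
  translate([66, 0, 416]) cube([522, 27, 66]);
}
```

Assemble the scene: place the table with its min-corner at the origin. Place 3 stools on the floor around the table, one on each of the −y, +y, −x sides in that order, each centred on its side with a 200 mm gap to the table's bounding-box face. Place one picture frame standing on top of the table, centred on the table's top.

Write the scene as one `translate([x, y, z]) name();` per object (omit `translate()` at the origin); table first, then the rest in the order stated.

table();
translate([184, -515, 0]) stool();
translate([184, 813, 0]) stool();
translate([-556, 149, 0]) stool();
translate([35, 293, 746]) picture_frame();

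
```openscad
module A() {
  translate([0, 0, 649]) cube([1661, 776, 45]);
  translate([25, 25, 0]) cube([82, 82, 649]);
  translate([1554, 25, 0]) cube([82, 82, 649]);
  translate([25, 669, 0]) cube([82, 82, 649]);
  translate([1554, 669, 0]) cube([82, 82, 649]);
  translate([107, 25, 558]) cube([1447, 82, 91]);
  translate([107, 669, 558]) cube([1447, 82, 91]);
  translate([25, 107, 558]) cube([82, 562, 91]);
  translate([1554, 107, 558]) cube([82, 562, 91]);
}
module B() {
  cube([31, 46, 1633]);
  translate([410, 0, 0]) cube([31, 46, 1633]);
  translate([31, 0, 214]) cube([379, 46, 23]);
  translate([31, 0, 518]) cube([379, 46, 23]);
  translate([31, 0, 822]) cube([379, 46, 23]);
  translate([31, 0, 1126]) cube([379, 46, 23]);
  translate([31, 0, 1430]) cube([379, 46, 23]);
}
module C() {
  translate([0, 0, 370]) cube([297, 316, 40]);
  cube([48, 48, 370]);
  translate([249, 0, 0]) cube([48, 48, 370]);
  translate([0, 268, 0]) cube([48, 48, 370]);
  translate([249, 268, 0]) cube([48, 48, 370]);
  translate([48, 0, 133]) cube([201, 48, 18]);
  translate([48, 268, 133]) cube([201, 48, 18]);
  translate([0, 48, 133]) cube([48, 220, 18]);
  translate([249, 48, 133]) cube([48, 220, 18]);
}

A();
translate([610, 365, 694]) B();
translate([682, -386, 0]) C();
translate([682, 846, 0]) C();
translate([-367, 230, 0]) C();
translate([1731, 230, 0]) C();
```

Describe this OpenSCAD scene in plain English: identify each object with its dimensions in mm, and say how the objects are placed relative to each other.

A is a rectangular dining table. The top is 1661×776×45 mm with its upper surface at z = 694 mm. It stands on four 82×82 mm square legs, each inset 25 mm from the nearest pair of top edges, running from the floor to the underside of the top. Four apron rails, 82 mm thick and 91 mm tall, run between adjacent legs with their top edges flush with the underside of the top and their outer faces flush with the legs' outer faces.

B is a straight ladder. Two 31×46 mm vertical rails, 1633 mm tall, stand 441 mm apart (outside-to-outside) with their front faces coplanar on the −y side. 5 rungs, each 46 mm deep and 23 mm tall, span between the inner faces of the rails, front faces flush with the rails. The lowest rung's underside is at z = 214 mm and rungs are spaced 304 mm apart (underside to underside).

C is a simple wooden stool: a rectangular seat 297 mm (x) by 316 mm (y), 40 mm thick, top face at z = 410 mm, on four square legs, each 48×48 mm in cross-section. The legs rest on z = 0, each flush with a corner of the seat. Four stretchers, 48 mm wide and 18 mm tall, connect adjacent legs with their undersides at z = 133 mm, each running between the inner faces of the legs it joins and aligned with the legs' outer faces on the other axis.

The ladder is on top of the table, centred. Four stools sit around the table at the −y, +y, −x, +x sides.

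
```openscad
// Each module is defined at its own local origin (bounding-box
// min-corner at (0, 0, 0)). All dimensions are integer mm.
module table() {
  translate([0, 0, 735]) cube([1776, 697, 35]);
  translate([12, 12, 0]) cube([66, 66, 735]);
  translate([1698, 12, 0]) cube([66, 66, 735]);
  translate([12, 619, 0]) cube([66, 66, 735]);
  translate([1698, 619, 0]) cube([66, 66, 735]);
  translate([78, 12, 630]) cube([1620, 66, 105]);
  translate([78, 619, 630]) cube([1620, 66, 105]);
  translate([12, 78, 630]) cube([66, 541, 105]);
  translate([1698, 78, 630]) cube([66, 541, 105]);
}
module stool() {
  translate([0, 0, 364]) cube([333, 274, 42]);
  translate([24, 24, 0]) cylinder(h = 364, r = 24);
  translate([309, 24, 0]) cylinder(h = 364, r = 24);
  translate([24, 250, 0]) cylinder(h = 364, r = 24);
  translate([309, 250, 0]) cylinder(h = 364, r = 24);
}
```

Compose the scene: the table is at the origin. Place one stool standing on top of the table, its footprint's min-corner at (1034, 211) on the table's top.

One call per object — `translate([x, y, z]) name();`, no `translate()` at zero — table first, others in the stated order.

table();
translate([1034, 211, 770]) stool();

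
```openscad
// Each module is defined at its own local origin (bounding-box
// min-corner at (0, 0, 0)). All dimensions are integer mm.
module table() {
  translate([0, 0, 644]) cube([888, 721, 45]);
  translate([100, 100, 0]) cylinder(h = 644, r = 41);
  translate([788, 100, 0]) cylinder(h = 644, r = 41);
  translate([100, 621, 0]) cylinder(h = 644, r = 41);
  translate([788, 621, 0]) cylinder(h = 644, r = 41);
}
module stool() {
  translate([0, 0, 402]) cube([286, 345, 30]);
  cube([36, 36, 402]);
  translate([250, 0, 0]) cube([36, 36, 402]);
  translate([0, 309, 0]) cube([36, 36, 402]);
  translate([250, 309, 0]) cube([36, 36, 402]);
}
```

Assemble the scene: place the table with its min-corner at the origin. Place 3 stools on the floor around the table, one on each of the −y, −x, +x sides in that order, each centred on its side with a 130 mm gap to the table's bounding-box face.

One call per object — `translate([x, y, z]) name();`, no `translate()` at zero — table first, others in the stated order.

table();
translate([301, -475, 0]) stool();
translate([-416, 188, 0]) stool();
translate([1018, 188, 0]) stool();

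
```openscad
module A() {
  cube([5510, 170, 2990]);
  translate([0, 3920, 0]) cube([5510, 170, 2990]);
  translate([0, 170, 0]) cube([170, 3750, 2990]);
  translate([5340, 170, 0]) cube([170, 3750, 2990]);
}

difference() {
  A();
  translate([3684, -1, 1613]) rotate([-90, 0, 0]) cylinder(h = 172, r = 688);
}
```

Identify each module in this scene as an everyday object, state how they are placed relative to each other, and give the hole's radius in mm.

A is a house frame. The house frame has a circular hole through its front wall. The hole's radius is 688 mm.

The subtracted cylinder has r = 688 mm.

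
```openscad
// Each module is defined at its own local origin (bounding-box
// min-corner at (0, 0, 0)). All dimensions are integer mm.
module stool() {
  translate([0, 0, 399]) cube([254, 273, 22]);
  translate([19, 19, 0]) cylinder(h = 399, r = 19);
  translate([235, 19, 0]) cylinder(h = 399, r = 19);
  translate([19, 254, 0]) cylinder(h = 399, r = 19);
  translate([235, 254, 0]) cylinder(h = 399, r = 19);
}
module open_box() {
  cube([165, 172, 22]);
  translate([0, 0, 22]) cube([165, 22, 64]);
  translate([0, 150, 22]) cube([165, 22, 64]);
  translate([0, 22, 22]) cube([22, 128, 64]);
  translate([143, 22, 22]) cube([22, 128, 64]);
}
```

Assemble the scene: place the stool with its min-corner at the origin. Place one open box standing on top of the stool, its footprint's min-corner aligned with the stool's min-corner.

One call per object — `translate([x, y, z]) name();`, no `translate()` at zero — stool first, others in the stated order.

stool();
translate([0, 0, 421]) open_box();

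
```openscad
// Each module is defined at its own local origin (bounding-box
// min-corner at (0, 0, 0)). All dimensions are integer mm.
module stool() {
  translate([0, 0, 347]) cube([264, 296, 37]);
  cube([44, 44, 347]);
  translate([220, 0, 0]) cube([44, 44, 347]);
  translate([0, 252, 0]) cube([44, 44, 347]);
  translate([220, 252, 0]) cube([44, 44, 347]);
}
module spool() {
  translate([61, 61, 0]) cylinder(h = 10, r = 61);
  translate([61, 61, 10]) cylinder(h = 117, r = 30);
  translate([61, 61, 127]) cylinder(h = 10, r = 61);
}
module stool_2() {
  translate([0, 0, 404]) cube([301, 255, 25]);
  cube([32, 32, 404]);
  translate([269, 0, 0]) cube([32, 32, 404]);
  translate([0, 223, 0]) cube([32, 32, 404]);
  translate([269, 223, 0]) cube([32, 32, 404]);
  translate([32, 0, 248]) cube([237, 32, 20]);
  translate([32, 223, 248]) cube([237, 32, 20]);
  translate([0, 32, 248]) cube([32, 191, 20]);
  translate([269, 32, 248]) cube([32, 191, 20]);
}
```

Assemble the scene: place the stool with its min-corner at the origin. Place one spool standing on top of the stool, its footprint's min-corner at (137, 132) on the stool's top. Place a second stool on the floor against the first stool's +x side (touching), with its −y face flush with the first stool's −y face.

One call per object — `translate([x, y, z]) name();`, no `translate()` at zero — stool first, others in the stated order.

stool();
translate([137, 132, 384]) spool();
translate([264, 0, 0]) stool_2();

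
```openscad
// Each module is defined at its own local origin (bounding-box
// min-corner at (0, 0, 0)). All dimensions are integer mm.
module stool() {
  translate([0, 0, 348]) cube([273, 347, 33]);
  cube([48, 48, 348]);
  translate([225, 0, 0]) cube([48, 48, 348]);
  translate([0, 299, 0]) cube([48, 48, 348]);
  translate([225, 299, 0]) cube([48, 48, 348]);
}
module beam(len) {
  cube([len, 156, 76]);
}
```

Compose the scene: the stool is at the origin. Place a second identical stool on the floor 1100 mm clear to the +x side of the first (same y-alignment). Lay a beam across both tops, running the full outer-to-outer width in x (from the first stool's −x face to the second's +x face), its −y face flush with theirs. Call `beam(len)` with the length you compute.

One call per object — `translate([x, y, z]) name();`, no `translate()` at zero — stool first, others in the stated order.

stool();
translate([1373, 0, 0]) stool();
translate([0, 0, 381]) beam(1646);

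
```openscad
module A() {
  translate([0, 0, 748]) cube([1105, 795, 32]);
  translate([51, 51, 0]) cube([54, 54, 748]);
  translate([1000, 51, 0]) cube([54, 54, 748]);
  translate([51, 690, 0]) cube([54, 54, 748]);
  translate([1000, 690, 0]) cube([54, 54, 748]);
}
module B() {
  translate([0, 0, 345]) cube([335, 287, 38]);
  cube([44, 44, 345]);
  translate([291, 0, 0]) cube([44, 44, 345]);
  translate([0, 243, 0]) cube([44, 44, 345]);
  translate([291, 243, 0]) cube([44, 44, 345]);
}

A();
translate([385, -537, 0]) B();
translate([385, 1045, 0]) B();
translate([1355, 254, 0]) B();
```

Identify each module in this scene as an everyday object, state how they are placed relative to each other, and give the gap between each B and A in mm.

A is a table. B is a stool. Three stools sit around the table at the −y, +y, +x sides. The gap between each stool and the table is 250 mm.

Each stool's nearest face is 250 mm from the table's bounding box.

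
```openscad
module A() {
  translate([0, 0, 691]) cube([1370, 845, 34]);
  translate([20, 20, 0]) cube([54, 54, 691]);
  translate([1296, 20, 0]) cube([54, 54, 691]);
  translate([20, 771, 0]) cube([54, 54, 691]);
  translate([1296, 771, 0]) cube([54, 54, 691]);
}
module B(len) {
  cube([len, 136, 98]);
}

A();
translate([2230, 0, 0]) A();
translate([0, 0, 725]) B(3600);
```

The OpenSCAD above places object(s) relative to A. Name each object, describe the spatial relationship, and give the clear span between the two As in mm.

A is a table. B is a beam. A beam spans the tops of two tables. The clear span between the two tables is 860 mm.

Second table starts at x = 2230; first ends at x = 1370; clear span = 2230 − 1370 = 860 mm.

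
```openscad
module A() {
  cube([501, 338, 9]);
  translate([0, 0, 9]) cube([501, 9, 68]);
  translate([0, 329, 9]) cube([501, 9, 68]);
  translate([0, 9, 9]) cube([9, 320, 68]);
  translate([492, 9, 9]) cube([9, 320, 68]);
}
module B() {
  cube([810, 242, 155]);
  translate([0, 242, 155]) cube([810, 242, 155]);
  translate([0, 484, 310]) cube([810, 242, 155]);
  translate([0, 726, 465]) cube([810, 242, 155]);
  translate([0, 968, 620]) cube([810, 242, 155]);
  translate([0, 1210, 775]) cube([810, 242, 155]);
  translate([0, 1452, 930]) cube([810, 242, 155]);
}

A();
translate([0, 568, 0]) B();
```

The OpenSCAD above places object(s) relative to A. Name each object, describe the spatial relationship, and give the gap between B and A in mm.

The staircase's nearest face is 230 mm from the open box's +y face.

A is an open box. B is a staircase. The staircase is on the floor beside the open box on its +y side. The gap between the staircase and the open box is 230 mm.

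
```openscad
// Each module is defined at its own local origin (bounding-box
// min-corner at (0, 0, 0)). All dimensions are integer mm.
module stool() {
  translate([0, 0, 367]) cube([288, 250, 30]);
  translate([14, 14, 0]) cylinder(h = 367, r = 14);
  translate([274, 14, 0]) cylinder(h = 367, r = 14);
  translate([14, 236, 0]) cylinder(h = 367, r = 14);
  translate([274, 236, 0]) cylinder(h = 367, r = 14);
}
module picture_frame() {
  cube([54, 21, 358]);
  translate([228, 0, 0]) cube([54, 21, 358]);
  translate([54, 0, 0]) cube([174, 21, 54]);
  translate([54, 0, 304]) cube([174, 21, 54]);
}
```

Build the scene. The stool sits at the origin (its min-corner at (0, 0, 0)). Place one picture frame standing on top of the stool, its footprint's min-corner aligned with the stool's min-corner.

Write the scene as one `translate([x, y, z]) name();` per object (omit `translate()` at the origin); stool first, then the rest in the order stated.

stool();
translate([0, 0, 397]) picture_frame();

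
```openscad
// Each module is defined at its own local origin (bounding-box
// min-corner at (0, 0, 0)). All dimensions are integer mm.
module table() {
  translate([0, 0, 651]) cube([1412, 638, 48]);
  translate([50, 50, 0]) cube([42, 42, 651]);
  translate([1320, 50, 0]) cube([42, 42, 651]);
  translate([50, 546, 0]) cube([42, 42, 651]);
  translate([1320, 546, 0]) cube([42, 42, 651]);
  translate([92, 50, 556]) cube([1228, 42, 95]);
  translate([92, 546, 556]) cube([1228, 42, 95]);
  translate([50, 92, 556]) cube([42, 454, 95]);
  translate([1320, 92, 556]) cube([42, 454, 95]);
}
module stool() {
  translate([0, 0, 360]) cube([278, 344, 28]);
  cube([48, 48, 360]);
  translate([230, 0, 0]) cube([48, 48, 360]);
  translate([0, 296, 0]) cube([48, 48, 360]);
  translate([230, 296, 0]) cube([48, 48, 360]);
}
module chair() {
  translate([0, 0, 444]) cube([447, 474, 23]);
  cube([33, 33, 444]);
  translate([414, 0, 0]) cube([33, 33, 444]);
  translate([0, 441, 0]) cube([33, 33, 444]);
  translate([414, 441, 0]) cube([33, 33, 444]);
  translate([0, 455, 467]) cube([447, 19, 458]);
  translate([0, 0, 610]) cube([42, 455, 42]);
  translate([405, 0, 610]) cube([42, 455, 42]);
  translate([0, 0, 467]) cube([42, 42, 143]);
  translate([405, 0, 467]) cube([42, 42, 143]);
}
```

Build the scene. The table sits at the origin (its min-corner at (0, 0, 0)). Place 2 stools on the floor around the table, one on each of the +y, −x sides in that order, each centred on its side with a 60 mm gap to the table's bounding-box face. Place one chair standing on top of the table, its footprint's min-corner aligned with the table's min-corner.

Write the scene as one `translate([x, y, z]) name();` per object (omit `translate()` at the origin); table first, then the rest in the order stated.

table();
translate([567, 698, 0]) stool();
translate([-338, 147, 0]) stool();
translate([0, 0, 699]) chair();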